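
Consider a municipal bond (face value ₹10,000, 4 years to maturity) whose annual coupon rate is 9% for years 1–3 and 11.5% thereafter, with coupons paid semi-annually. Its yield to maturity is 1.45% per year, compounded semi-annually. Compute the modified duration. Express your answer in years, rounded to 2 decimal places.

3.50 years

Periodic yield y = 0.00725. First find Macaulay duration:
  t   CF        PV=CF/(1+0.00725)^t    t·PV
  1       450.00       446.7610       446.7610
  2       450.00       443.5453       887.0906
  3       450.00       440.3527     1,321.0582
  4       450.00       437.1831     1,748.7326
  5       450.00       434.0364     2,170.1819
  6       450.00       430.9123     2,585.4736
  7       575.00       546.6469     3,826.5285
  8    10,575.00     9,981.1864    79,849.4915
  Σ                 13,160.6241    92,835.3177
P = 13,160.6241; Macaulay duration = 92,835.3177 / 13,160.6241 = 7.05402 half-year periods = 3.52701 years.
Modified duration = D_Mac / (1 + y) = 3.52701 / 1.00725 = 3.50162 years.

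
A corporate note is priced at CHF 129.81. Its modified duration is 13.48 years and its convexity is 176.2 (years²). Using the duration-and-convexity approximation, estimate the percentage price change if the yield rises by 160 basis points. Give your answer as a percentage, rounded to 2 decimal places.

-19.31%

Duration effect: -D_mod·Δy = -13.48 × (+0.016) = -0.215680
Convexity effect: ½·C·(Δy)² = 0.5 × 176.2 × (0.016)² = +0.0225536
ΔP/P ≈ -0.215680 + 0.0225536 = -0.1931264
= -19.31264%.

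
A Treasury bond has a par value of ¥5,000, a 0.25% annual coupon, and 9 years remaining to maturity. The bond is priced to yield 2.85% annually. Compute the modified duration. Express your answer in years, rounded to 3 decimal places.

8.650 years

Periodic yield y = 0.0285. First find Macaulay duration:
  t   CF        PV=CF/(1+0.0285)^t    t·PV
  1        12.50        12.1536        12.1536
  2        12.50        11.8168        23.6337
  3        12.50        11.4894        34.4682
  4        12.50        11.1710        44.6841
  5        12.50        10.8615        54.3073
  6        12.50        10.5605        63.3630
  7        12.50        10.2679        71.8750
  8        12.50         9.9833        79.8667
  9     5,012.50     3,892.3844    35,031.4594
  Σ                  3,980.6884    35,415.8110
P = 3,980.6884; Macaulay duration = 35,415.8110 / 3,980.6884 = 8.89691 years.
Modified duration = D_Mac / (1 + y) = 8.89691 / 1.0285 = 8.65037 years.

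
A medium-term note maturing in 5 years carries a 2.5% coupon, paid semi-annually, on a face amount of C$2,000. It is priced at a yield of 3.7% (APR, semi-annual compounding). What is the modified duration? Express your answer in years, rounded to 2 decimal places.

4.64 years

Periodic yield y = 0.0185. First find Macaulay duration:
  t   CF        PV=CF/(1+0.0185)^t    t·PV
  1        25.00        24.5459        24.5459
  2        25.00        24.1000        48.2001
  3        25.00        23.6623        70.9869
  4        25.00        23.2325        92.9300
  5        25.00        22.8105       114.0525
  6        25.00        22.3962       134.3770
  7        25.00        21.9894       153.9256
  8        25.00        21.5900       172.7196
  9        25.00        21.1978       190.7802
  10    2,025.00     1,685.8336    16,858.3356
  Σ                  1,891.3581    17,860.8534
P = 1,891.3581; Macaulay duration = 17,860.8534 / 1,891.3581 = 9.44340 half-year periods = 4.72170 years.
Modified duration = D_Mac / (1 + y) = 4.72170 / 1.0185 = 4.63594 years.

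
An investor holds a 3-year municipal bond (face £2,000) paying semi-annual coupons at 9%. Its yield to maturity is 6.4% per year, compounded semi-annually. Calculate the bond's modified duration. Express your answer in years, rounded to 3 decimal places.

Periodic yield y = 0.032. First find Macaulay duration:
  t   CF        PV=CF/(1+0.032)^t    t·PV
  1        90.00        87.2093        87.2093
  2        90.00        84.5051       169.0103
  3        90.00        81.8848       245.6545
  4        90.00        79.3458       317.3830
  5        90.00        76.8854       384.4271
  6     2,090.00     1,730.0876    10,380.5258
  Σ                  2,139.9181    11,584.2100
P = 2,139.9181; Macaulay duration = 11,584.2100 / 2,139.9181 = 5.41339 half-year periods = 2.70669 years.
Modified duration = D_Mac / (1 + y) = 2.70669 / 1.032 = 2.62277 years.

2.623 years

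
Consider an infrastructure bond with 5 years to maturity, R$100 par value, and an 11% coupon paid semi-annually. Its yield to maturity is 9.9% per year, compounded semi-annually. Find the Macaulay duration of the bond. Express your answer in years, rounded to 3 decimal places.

4.000 years

Periodic yield y = 0.0495. Discount each cash flow and weight by its period:
  t   CF        PV=CF/(1+0.0495)^t    t·PV
  1         5.50         5.2406         5.2406
  2         5.50         4.9934         9.9868
  3         5.50         4.7579        14.2737
  4         5.50         4.5335        18.1340
  5         5.50         4.3197        21.5983
  6         5.50         4.1159        24.6956
  7         5.50         3.9218        27.4526
  8         5.50         3.7368        29.8946
  9         5.50         3.5606        32.0452
  10      105.50        65.0771       650.7708
  Σ                    104.2573       834.0922
Price P = Σ PV = 104.2573.
Macaulay duration = Σ(t·PV) / P = 834.0922 / 104.2573 = 8.00033 half-year periods.
In years: 8.00033 / 2 = 4.00016 years.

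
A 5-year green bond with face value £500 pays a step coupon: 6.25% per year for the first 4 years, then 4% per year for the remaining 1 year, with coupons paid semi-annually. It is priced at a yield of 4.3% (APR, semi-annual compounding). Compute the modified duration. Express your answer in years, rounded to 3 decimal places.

Periodic yield y = 0.0215. First find Macaulay duration:
  t   CF        PV=CF/(1+0.0215)^t    t·PV
  1       15.625        15.2961        15.2961
  2       15.625        14.9742        29.9484
  3       15.625        14.6590        43.9771
  4       15.625        14.3505        57.4019
  5       15.625        14.0484        70.2422
  6       15.625        13.7528        82.5165
  7       15.625        13.4633        94.2431
  8       15.625        13.1799       105.4394
  9       10.000         8.2576        74.3185
  10     510.000       412.2745     4,122.7449
  Σ                    534.2564     4,696.1282
P = 534.2564; Macaulay duration = 4,696.1282 / 534.2564 = 8.79003 half-year periods = 4.39501 years.
Modified duration = D_Mac / (1 + y) = 4.39501 / 1.0215 = 4.30251 years.

4.303 years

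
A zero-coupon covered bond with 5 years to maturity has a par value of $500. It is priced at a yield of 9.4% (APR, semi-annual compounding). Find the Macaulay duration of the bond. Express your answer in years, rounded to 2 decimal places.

5.00 years

A zero-coupon bond has a single cash flow at maturity, so its Macaulay duration equals its maturity: 5 years.
(Equivalently: 10 semi-annual periods ÷ 2 = 5 years.)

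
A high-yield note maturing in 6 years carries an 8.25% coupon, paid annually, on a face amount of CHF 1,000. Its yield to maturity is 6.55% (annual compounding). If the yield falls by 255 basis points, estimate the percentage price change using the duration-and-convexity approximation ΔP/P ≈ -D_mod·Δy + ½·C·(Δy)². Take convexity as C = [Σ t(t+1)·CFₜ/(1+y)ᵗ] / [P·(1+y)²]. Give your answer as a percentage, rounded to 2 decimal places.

+12.93%

With y = 0.0655:
  t   CF        PV=CF/(1+0.0655)^t    t·PV        t(t+1)·PV
  1        82.50        77.4284        77.4284         154.8569
  2        82.50        72.6686       145.3373         436.0118
  3        82.50        68.2014       204.6043         818.4174
  4        82.50        64.0089       256.0355       1,280.1773
  5        82.50        60.0740       300.3701       1,802.2205
  6     1,082.50       739.7878     4,438.7270      31,071.0887
  Σ                  1,082.1692     5,422.5026      35,562.7727
P = 1,082.1692; D_Mac = 5.01077 yrs; D_mod = 4.70274 yrs; C = 28.94633.
Duration effect: -4.70274 × (-0.0255) = +0.119920
Convexity effect: 0.5 × 28.94633 × (-0.0255)² = +0.0094112
ΔP/P ≈ +0.119920 + 0.0094112 = +0.129331 = +12.9331%.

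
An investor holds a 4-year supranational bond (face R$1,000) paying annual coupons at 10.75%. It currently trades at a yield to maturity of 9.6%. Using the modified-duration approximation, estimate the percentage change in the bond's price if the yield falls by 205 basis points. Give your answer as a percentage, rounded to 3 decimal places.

Periodic yield y = 0.096. Modified duration first:
  t   CF        PV=CF/(1+0.096)^t    t·PV
  1       107.50        98.0839        98.0839
  2       107.50        89.4926       178.9853
  3       107.50        81.6539       244.9616
  4     1,107.50       767.5409     3,070.1635
  Σ                  1,036.7713     3,592.1944
P = 1,036.7713; D_Mac = 3.46479 yrs; D_mod = 3.46479/(1+0.096) = 3.16130 yrs.
ΔP/P ≈ -D_mod · Δy = -3.16130 × (-0.0205) = +0.064807 = +6.4807%.

+6.481%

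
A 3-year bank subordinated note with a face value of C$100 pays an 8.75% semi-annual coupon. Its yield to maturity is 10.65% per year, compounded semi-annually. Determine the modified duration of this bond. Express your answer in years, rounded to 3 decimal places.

Periodic yield y = 0.05325. First find Macaulay duration:
  t   CF        PV=CF/(1+0.05325)^t    t·PV
  1        4.375         4.1538         4.1538
  2        4.375         3.9438         7.8876
  3        4.375         3.7444        11.2332
  4        4.375         3.5551        14.2204
  5        4.375         3.3754        16.8768
  6      104.375        76.4553       458.7319
  Σ                     95.2278       513.1038
P = 95.2278; Macaulay duration = 513.1038 / 95.2278 = 5.38817 half-year periods = 2.69409 years.
Modified duration = D_Mac / (1 + y) = 2.69409 / 1.05325 = 2.55788 years.

2.558 years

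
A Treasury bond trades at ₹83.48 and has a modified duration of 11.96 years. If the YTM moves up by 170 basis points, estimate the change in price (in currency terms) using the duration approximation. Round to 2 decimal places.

Duration approximation: ΔP/P ≈ -D_mod · Δy = -11.96 × (+0.017) = -0.203320.
ΔP ≈ 83.48 × (-0.203320) = -16.9731536.

-₹16.97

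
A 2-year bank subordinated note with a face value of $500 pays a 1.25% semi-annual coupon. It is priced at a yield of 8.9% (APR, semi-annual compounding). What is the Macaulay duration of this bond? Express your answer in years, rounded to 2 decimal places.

1.98 years

Periodic yield y = 0.0445. Discount each cash flow and weight by its period:
  t   CF        PV=CF/(1+0.0445)^t    t·PV
  1        3.125         2.9919         2.9919
  2        3.125         2.8644         5.7288
  3        3.125         2.7424         8.2271
  4      503.125       422.7096     1,690.8384
  Σ                    431.3082     1,707.7862
Price P = Σ PV = 431.3082.
Macaulay duration = Σ(t·PV) / P = 1,707.7862 / 431.3082 = 3.95955 half-year periods.
In years: 3.95955 / 2 = 1.97977 years.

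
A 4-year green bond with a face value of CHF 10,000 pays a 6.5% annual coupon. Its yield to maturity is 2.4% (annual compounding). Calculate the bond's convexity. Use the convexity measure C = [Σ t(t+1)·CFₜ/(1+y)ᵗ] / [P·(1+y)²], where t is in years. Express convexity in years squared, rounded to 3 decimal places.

17.013

With y = 0.024:
  t   CF        PV=CF/(1+0.024)^t    t·PV        t(t+1)·PV
  1       650.00       634.7656       634.7656       1,269.5312
  2       650.00       619.8883     1,239.7766       3,719.3298
  3       650.00       605.3597     1,816.0790       7,264.3161
  4    10,650.00     9,686.1186    38,744.4743     193,722.3715
  Σ                 11,546.1322    42,435.0956     205,975.5486
P = 11,546.1322.
Convexity = Σ t(t+1)·PV / [P·(1+y)²] = 205,975.5486 / (11,546.1322 × 1.048576) = 17.01293.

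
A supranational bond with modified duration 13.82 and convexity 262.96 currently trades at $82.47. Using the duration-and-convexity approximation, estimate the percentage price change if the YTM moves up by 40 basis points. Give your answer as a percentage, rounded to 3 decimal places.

-5.318%

Duration effect: -D_mod·Δy = -13.82 × (+0.004) = -0.055280
Convexity effect: ½·C·(Δy)² = 0.5 × 262.96 × (0.004)² = +0.00210368
ΔP/P ≈ -0.055280 + 0.00210368 = -0.05317632
= -5.317632%.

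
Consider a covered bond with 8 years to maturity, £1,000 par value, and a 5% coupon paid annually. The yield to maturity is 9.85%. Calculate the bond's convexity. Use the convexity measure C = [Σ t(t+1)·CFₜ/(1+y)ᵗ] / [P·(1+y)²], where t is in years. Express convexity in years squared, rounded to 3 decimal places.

With y = 0.0985:
  t   CF        PV=CF/(1+0.0985)^t    t·PV        t(t+1)·PV
  1        50.00        45.5166        45.5166          91.0332
  2        50.00        41.4352        82.8705         248.6115
  3        50.00        37.7198       113.1595         452.6381
  4        50.00        34.3376       137.3503         686.7517
  5        50.00        31.2586       156.2931         937.7584
  6        50.00        28.4557       170.7343       1,195.1404
  7        50.00        25.9042       181.3291       1,450.6332
  8     1,050.00       495.2093     3,961.6746      35,655.0710
  Σ                    739.8371     4,848.9281      40,717.6374
P = 739.8371.
Convexity = Σ t(t+1)·PV / [P·(1+y)²] = 40,717.6374 / (739.8371 × 1.206702) = 45.60856.

45.609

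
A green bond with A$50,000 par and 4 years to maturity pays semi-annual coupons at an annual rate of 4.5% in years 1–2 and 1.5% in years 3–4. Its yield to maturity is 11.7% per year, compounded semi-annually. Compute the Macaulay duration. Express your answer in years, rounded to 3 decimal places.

Periodic yield y = 0.0585. Discount each cash flow and weight by its period:
  t   CF        PV=CF/(1+0.0585)^t    t·PV
  1     1,125.00     1,062.8248     1,062.8248
  2     1,125.00     1,004.0857     2,008.1715
  3     1,125.00       948.5930     2,845.7791
  4     1,125.00       896.1673     3,584.6690
  5       375.00       282.2130     1,411.0648
  6       375.00       266.6159     1,599.6956
  7       375.00       251.8809     1,763.1663
  8    50,375.00    31,965.9901   255,727.9206
  Σ                 36,678.3707   270,003.2917
Price P = Σ PV = 36,678.3707.
Macaulay duration = Σ(t·PV) / P = 270,003.2917 / 36,678.3707 = 7.36138 half-year periods.
In years: 7.36138 / 2 = 3.68069 years.

3.681 years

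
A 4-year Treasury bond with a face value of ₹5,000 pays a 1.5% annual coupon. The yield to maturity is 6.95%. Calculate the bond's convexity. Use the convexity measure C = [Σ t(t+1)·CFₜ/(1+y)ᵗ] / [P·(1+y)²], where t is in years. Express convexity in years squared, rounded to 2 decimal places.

With y = 0.0695:
  t   CF        PV=CF/(1+0.0695)^t    t·PV        t(t+1)·PV
  1        75.00        70.1262        70.1262         140.2525
  2        75.00        65.5692       131.1383         393.4150
  3        75.00        61.3082       183.9247         735.6990
  4     5,075.00     3,878.9385    15,515.7539      77,578.7695
  Σ                  4,075.9421    15,900.9432      78,848.1359
P = 4,075.9421.
Convexity = Σ t(t+1)·PV / [P·(1+y)²] = 78,848.1359 / (4,075.9421 × 1.143830) = 16.91227.

16.91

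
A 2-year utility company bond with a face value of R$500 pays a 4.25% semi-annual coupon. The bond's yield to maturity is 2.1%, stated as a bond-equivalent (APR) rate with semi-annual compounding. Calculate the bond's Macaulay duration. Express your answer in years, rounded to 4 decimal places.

1.9399 years

Periodic yield y = 0.0105. Discount each cash flow and weight by its period:
  t   CF        PV=CF/(1+0.0105)^t    t·PV
  1       10.625        10.5146        10.5146
  2       10.625        10.4053        20.8107
  3       10.625        10.2972        30.8917
  4      510.625       489.7301     1,958.9204
  Σ                    520.9473     2,021.1374
Price P = Σ PV = 520.9473.
Macaulay duration = Σ(t·PV) / P = 2,021.1374 / 520.9473 = 3.87974 half-year periods.
In years: 3.87974 / 2 = 1.93987 years.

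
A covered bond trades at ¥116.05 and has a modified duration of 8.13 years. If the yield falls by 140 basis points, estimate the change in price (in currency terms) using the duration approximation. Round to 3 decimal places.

+¥13.209

Duration approximation: ΔP/P ≈ -D_mod · Δy = -8.13 × (-0.014) = +0.113820.
ΔP ≈ 116.05 × (+0.113820) = +13.208811.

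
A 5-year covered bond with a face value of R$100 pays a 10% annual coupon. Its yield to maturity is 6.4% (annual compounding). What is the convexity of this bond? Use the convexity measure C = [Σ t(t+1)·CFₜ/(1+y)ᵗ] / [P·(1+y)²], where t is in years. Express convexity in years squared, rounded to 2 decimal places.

21.10

With y = 0.064:
  t   CF        PV=CF/(1+0.064)^t    t·PV        t(t+1)·PV
  1        10.00         9.3985         9.3985          18.7970
  2        10.00         8.8332        17.6663          52.9990
  3        10.00         8.3019        24.9056          99.6223
  4        10.00         7.8025        31.2100         156.0499
  5       110.00        80.6649       403.3244       2,419.9467
  Σ                    115.0009       486.5048       2,747.4149
P = 115.0009.
Convexity = Σ t(t+1)·PV / [P·(1+y)²] = 2,747.4149 / (115.0009 × 1.132096) = 21.10278.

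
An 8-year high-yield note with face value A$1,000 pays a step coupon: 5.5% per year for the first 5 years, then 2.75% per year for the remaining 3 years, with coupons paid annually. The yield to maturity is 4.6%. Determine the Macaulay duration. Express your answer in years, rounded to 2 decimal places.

6.71 years

Periodic yield y = 0.046. Discount each cash flow and weight by its year:
  t   CF        PV=CF/(1+0.046)^t    t·PV
  1        55.00        52.5813        52.5813
  2        55.00        50.2689       100.5378
  3        55.00        48.0582       144.1746
  4        55.00        45.9448       183.7790
  5        55.00        43.9242       219.6212
  6        27.50        20.9963       125.9777
  7        27.50        20.0729       140.5106
  8     1,027.50       717.0152     5,736.1215
  Σ                    998.8618     6,703.3037
Price P = Σ PV = 998.8618.
Macaulay duration = Σ(t·PV) / P = 6,703.3037 / 998.8618 = 6.71094 years.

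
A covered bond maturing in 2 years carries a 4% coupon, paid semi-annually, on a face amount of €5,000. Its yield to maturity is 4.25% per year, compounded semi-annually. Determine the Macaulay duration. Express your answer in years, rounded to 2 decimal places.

Periodic yield y = 0.02125. Discount each cash flow and weight by its period:
  t   CF        PV=CF/(1+0.02125)^t    t·PV
  1       100.00        97.9192        97.9192
  2       100.00        95.8817       191.7635
  3       100.00        93.8866       281.6599
  4     5,100.00     4,688.5861    18,754.3445
  Σ                  4,976.2737    19,325.6871
Price P = Σ PV = 4,976.2737.
Macaulay duration = Σ(t·PV) / P = 19,325.6871 / 4,976.2737 = 3.88357 half-year periods.
In years: 3.88357 / 2 = 1.94178 years.

1.94 years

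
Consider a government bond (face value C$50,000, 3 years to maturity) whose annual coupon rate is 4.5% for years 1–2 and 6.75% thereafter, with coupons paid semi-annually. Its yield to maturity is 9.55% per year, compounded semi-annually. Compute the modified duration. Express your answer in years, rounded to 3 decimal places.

2.696 years

Periodic yield y = 0.04775. First find Macaulay duration:
  t   CF        PV=CF/(1+0.04775)^t    t·PV
  1     1,125.00     1,073.7294     1,073.7294
  2     1,125.00     1,024.7954     2,049.5909
  3     1,125.00       978.0916     2,934.2747
  4     1,125.00       933.5162     3,734.0647
  5     1,687.50     1,336.4584     6,682.2918
  6    51,687.50    39,069.6490   234,417.8942
  Σ                 44,416.2400   250,891.8457
P = 44,416.2400; Macaulay duration = 250,891.8457 / 44,416.2400 = 5.64865 half-year periods = 2.82433 years.
Modified duration = D_Mac / (1 + y) = 2.82433 / 1.04775 = 2.69561 years.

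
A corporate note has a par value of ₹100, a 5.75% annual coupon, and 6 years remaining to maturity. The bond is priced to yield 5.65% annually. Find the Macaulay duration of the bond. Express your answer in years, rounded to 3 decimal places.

Periodic yield y = 0.0565. Discount each cash flow and weight by its year:
  t   CF        PV=CF/(1+0.0565)^t    t·PV
  1         5.75         5.4425         5.4425
  2         5.75         5.1514        10.3029
  3         5.75         4.8760        14.6279
  4         5.75         4.6152        18.4608
  5         5.75         4.3684        21.8419
  6       105.75        76.0437       456.2623
  Σ                    100.4972       526.9382
Price P = Σ PV = 100.4972.
Macaulay duration = Σ(t·PV) / P = 526.9382 / 100.4972 = 5.24331 years.

5.243 years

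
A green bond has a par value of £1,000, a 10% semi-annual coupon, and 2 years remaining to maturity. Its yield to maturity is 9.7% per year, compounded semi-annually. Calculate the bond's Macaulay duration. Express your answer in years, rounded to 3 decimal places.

Periodic yield y = 0.0485. Discount each cash flow and weight by its period:
  t   CF        PV=CF/(1+0.0485)^t    t·PV
  1        50.00        47.6872        47.6872
  2        50.00        45.4813        90.9627
  3        50.00        43.3775       130.1326
  4     1,050.00       868.7915     3,475.1660
  Σ                  1,005.3375     3,743.9484
Price P = Σ PV = 1,005.3375.
Macaulay duration = Σ(t·PV) / P = 3,743.9484 / 1,005.3375 = 3.72407 half-year periods.
In years: 3.72407 / 2 = 1.86204 years.

1.862 years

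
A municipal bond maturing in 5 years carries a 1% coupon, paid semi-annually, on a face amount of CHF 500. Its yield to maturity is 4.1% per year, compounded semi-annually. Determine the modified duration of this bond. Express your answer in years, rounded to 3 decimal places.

Periodic yield y = 0.0205. First find Macaulay duration:
  t   CF        PV=CF/(1+0.0205)^t    t·PV
  1         2.50         2.4498         2.4498
  2         2.50         2.4006         4.8011
  3         2.50         2.3523         7.0570
  4         2.50         2.3051         9.2204
  5         2.50         2.2588        11.2939
  6         2.50         2.2134        13.2805
  7         2.50         2.1689        15.1826
  8         2.50         2.1254        17.0030
  9         2.50         2.0827        18.7441
  10      502.50       410.2097     4,102.0975
  Σ                    430.5667     4,201.1300
P = 430.5667; Macaulay duration = 4,201.1300 / 430.5667 = 9.75721 half-year periods = 4.87860 years.
Modified duration = D_Mac / (1 + y) = 4.87860 / 1.0205 = 4.78060 years.

4.781 years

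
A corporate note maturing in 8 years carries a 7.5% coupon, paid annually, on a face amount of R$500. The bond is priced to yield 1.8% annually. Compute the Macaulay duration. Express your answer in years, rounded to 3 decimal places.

6.599 years

Periodic yield y = 0.018. Discount each cash flow and weight by its year:
  t   CF        PV=CF/(1+0.018)^t    t·PV
  1        37.50        36.8369        36.8369
  2        37.50        36.1856        72.3712
  3        37.50        35.5458       106.6373
  4        37.50        34.9173       139.6690
  5        37.50        34.2999       171.4993
  6        37.50        33.6934       202.1603
  7        37.50        33.0976       231.6834
  8       537.50       466.0111     3,728.0887
  Σ                    710.5875     4,688.9461
Price P = Σ PV = 710.5875.
Macaulay duration = Σ(t·PV) / P = 4,688.9461 / 710.5875 = 6.59869 years.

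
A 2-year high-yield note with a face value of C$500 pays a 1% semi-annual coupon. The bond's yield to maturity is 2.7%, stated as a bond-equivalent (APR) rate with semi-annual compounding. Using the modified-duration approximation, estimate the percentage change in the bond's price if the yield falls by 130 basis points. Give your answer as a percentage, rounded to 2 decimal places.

+2.55%

Periodic yield y = 0.0135. Modified duration first:
  t   CF        PV=CF/(1+0.0135)^t    t·PV
  1         2.50         2.4667         2.4667
  2         2.50         2.4338         4.8677
  3         2.50         2.4014         7.2043
  4       502.50       476.2567     1,905.0266
  Σ                    483.5586     1,919.5653
P = 483.5586; D_Mac = 3.96966 half-year periods = 1.98483 yrs; D_mod = 1.98483/(1+0.0135) = 1.95839 yrs.
ΔP/P ≈ -D_mod · Δy = -1.95839 × (-0.013) = +0.025459 = +2.5459%.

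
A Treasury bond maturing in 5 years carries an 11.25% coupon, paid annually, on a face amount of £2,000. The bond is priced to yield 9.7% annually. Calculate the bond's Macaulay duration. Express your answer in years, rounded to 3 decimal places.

Periodic yield y = 0.097. Discount each cash flow and weight by its year:
  t   CF        PV=CF/(1+0.097)^t    t·PV
  1       225.00       205.1048       205.1048
  2       225.00       186.9689       373.9377
  3       225.00       170.4365       511.3095
  4       225.00       155.3660       621.4640
  5     2,225.00     1,400.5444     7,002.7219
  Σ                  2,118.4206     8,714.5380
Price P = Σ PV = 2,118.4206.
Macaulay duration = Σ(t·PV) / P = 8,714.5380 / 2,118.4206 = 4.11370 years.

4.114 years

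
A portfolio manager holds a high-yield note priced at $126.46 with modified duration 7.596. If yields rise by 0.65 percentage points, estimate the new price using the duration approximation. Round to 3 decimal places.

$120.216

Duration approximation: ΔP/P ≈ -D_mod · Δy = -7.596 × (+0.0065) = -0.049374.
New price ≈ 126.46 × (1 - 0.049374) = 120.21616396.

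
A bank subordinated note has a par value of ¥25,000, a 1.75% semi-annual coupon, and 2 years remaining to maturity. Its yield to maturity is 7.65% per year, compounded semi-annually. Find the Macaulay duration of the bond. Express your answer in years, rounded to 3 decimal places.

Periodic yield y = 0.03825. Discount each cash flow and weight by its period:
  t   CF        PV=CF/(1+0.03825)^t    t·PV
  1       218.75       210.6911       210.6911
  2       218.75       202.9290       405.8581
  3       218.75       195.4530       586.3589
  4    25,218.75    21,702.8015    86,811.2058
  Σ                 22,311.8745    88,014.1138
Price P = Σ PV = 22,311.8745.
Macaulay duration = Σ(t·PV) / P = 88,014.1138 / 22,311.8745 = 3.94472 half-year periods.
In years: 3.94472 / 2 = 1.97236 years.

1.972 years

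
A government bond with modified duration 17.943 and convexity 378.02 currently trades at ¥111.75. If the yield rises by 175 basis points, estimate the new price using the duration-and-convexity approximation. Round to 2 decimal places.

Duration effect: -D_mod·Δy = -17.943 × (+0.0175) = -0.3140025
Convexity effect: ½·C·(Δy)² = 0.5 × 378.02 × (0.0175)² = +0.0578843125
ΔP/P ≈ -0.3140025 + 0.0578843125 = -0.2561181875
New price ≈ 111.75 × (1 - 0.2561181875) = 83.128792546875.

¥83.13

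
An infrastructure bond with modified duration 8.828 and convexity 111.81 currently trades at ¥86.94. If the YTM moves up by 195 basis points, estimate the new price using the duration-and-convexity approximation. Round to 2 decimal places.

Duration effect: -D_mod·Δy = -8.828 × (+0.0195) = -0.172146
Convexity effect: ½·C·(Δy)² = 0.5 × 111.81 × (0.0195)² = +0.02125787625
ΔP/P ≈ -0.172146 + 0.02125787625 = -0.15088812375
New price ≈ 86.94 × (1 - 0.15088812375) = 73.821786521175.

¥73.82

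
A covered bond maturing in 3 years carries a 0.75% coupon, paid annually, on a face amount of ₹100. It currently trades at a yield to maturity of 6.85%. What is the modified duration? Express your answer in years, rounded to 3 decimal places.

Periodic yield y = 0.0685. First find Macaulay duration:
  t   CF        PV=CF/(1+0.0685)^t    t·PV
  1         0.75         0.7019         0.7019
  2         0.75         0.6569         1.3138
  3       100.75        82.5889       247.7666
  Σ                     83.9477       249.7823
P = 83.9477; Macaulay duration = 249.7823 / 83.9477 = 2.97545 years.
Modified duration = D_Mac / (1 + y) = 2.97545 / 1.0685 = 2.78470 years.

2.785 years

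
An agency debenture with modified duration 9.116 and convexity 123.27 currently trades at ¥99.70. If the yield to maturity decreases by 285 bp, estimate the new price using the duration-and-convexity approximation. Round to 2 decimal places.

¥130.59

Duration effect: -D_mod·Δy = -9.116 × (-0.0285) = +0.259806
Convexity effect: ½·C·(Δy)² = 0.5 × 123.27 × (-0.0285)² = +0.05006302875
ΔP/P ≈ +0.259806 + 0.05006302875 = +0.30986902875
New price ≈ 99.70 × (1 + 0.30986902875) = 130.593942166375.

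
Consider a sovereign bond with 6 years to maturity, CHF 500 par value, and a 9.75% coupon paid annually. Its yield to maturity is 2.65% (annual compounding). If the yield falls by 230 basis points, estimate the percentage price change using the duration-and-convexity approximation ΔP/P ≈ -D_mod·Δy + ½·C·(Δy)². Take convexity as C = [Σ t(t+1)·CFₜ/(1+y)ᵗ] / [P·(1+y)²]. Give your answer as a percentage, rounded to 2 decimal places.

+12.05%

With y = 0.0265:
  t   CF        PV=CF/(1+0.0265)^t    t·PV        t(t+1)·PV
  1        48.75        47.4915        47.4915          94.9830
  2        48.75        46.2654        92.5309         277.5927
  3        48.75        45.0711       135.2132         540.8527
  4        48.75        43.9075       175.6300         878.1502
  5        48.75        42.7740       213.8700       1,283.2200
  6       548.75       469.0518     2,814.3108      19,700.1758
  Σ                    694.5613     3,479.0464      22,774.9742
P = 694.5613; D_Mac = 5.00898 yrs; D_mod = 4.87967 yrs; C = 31.11927.
Duration effect: -4.87967 × (-0.023) = +0.112232
Convexity effect: 0.5 × 31.11927 × (-0.023)² = +0.0082310
ΔP/P ≈ +0.112232 + 0.0082310 = +0.120464 = +12.0464%.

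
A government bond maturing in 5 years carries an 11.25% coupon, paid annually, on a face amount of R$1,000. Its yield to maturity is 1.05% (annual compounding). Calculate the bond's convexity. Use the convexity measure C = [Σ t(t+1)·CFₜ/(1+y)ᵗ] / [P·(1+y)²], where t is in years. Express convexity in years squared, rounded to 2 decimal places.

23.61

With y = 0.0105:
  t   CF        PV=CF/(1+0.0105)^t    t·PV        t(t+1)·PV
  1       112.50       111.3310       111.3310         222.6620
  2       112.50       110.1742       220.3484         661.0452
  3       112.50       109.0294       327.0882       1,308.3526
  4       112.50       107.8965       431.5859       2,157.9295
  5     1,112.50     1,055.8894     5,279.4470      31,676.6820
  Σ                  1,494.3205     6,369.8005      36,026.6714
P = 1,494.3205.
Convexity = Σ t(t+1)·PV / [P·(1+y)²] = 36,026.6714 / (1,494.3205 × 1.021110) = 23.61064.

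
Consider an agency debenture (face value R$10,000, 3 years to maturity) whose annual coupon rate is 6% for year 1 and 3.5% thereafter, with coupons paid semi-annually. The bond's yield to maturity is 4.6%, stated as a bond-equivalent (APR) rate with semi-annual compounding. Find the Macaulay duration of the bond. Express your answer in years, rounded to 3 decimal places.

Periodic yield y = 0.023. Discount each cash flow and weight by its period:
  t   CF        PV=CF/(1+0.023)^t    t·PV
  1       300.00       293.2551       293.2551
  2       300.00       286.6619       573.3238
  3       175.00       163.4599       490.3796
  4       175.00       159.7848       639.1393
  5       175.00       156.1924       780.9620
  6    10,175.00     8,877.2943    53,263.7655
  Σ                  9,936.6484    56,040.8253
Price P = Σ PV = 9,936.6484.
Macaulay duration = Σ(t·PV) / P = 56,040.8253 / 9,936.6484 = 5.63981 half-year periods.
In years: 5.63981 / 2 = 2.81991 years.

2.820 years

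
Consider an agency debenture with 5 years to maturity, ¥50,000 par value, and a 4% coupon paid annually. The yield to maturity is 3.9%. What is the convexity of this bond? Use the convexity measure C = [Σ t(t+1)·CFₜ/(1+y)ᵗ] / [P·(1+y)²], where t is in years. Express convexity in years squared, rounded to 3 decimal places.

25.067

With y = 0.039:
  t   CF        PV=CF/(1+0.039)^t    t·PV        t(t+1)·PV
  1     2,000.00     1,924.9278     1,924.9278       3,849.8556
  2     2,000.00     1,852.6735     3,705.3471      11,116.0413
  3     2,000.00     1,783.1314     5,349.3943      21,397.5771
  4     2,000.00     1,716.1996     6,864.7985      34,323.9927
  5    52,000.00    42,946.2854   214,731.4270   1,288,388.5619
  Σ                 50,223.2178   232,575.8947   1,359,076.0286
P = 50,223.2178.
Convexity = Σ t(t+1)·PV / [P·(1+y)²] = 1,359,076.0286 / (50,223.2178 × 1.079521) = 25.06733.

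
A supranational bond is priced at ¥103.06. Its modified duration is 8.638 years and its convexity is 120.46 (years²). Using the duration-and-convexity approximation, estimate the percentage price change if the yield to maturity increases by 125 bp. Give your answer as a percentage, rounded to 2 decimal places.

Duration effect: -D_mod·Δy = -8.638 × (+0.0125) = -0.107975
Convexity effect: ½·C·(Δy)² = 0.5 × 120.46 × (0.0125)² = +0.0094109375
ΔP/P ≈ -0.107975 + 0.0094109375 = -0.0985640625
= -9.85640625%.

-9.86%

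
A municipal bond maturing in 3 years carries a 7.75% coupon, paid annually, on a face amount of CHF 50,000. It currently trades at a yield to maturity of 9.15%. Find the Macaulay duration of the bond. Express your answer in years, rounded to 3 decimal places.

Periodic yield y = 0.0915. Discount each cash flow and weight by its year:
  t   CF        PV=CF/(1+0.0915)^t    t·PV
  1     3,875.00     3,550.1603     3,550.1603
  2     3,875.00     3,252.5518     6,505.1037
  3    53,875.00    41,430.1078   124,290.3233
  Σ                 48,232.8199   134,345.5873
Price P = Σ PV = 48,232.8199.
Macaulay duration = Σ(t·PV) / P = 134,345.5873 / 48,232.8199 = 2.78536 years.

2.785 years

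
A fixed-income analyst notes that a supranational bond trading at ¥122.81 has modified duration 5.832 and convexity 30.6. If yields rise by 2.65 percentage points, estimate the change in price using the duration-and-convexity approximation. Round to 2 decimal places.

Duration effect: -D_mod·Δy = -5.832 × (+0.0265) = -0.154548
Convexity effect: ½·C·(Δy)² = 0.5 × 30.6 × (0.0265)² = +0.010744425
ΔP/P ≈ -0.154548 + 0.010744425 = -0.143803575
ΔP ≈ 122.81 × (-0.143803575) = -17.66051704575.

-¥17.66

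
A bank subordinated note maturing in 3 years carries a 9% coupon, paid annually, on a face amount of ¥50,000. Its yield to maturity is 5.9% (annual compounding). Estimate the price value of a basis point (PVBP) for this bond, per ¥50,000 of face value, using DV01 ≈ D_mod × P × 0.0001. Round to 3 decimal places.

Periodic yield y = 0.059.
  t   CF        PV=CF/(1+0.059)^t    t·PV
  1     4,500.00     4,249.2918     4,249.2918
  2     4,500.00     4,012.5513     8,025.1025
  3    54,500.00    45,889.0030   137,667.0089
  Σ                 54,150.8460   149,941.4032
P = 54,150.8460; D_Mac = 2.76896 yrs; D_mod = 2.61469 yrs.
DV01 ≈ 2.61469 × 54,150.8460 × 0.0001 = 14.158773.

¥14.159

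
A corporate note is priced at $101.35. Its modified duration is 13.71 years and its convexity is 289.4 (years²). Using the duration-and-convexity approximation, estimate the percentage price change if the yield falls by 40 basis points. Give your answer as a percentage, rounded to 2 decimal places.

+5.72%

Duration effect: -D_mod·Δy = -13.71 × (-0.004) = +0.054840
Convexity effect: ½·C·(Δy)² = 0.5 × 289.4 × (-0.004)² = +0.0023152
ΔP/P ≈ +0.054840 + 0.0023152 = +0.0571552
= +5.71552%.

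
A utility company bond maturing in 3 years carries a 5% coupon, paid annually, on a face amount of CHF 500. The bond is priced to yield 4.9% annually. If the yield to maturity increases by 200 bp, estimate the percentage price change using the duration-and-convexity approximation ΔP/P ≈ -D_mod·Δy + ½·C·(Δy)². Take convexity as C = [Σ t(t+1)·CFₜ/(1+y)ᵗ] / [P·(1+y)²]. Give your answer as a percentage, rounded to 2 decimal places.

-5.25%

With y = 0.049:
  t   CF        PV=CF/(1+0.049)^t    t·PV        t(t+1)·PV
  1        25.00        23.8322        23.8322          47.6644
  2        25.00        22.7190        45.4380         136.3139
  3       525.00       454.8130     1,364.4389       5,457.7556
  Σ                    501.3642     1,433.7091       5,641.7340
P = 501.3642; D_Mac = 2.85962 yrs; D_mod = 2.72604 yrs; C = 10.22606.
Duration effect: -2.72604 × (+0.02) = -0.054521
Convexity effect: 0.5 × 10.22606 × (0.02)² = +0.0020452
ΔP/P ≈ -0.054521 + 0.0020452 = -0.052476 = -5.2476%.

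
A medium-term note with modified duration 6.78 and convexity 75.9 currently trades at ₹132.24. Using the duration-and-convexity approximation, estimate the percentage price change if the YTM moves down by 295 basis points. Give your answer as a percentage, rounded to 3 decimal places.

Duration effect: -D_mod·Δy = -6.78 × (-0.0295) = +0.200010
Convexity effect: ½·C·(Δy)² = 0.5 × 75.9 × (-0.0295)² = +0.0330259875
ΔP/P ≈ +0.200010 + 0.0330259875 = +0.2330359875
= +23.30359875%.

+23.304%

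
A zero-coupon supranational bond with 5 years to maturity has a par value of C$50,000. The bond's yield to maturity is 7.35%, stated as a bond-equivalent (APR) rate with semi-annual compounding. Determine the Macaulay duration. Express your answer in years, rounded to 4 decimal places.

5.0000 years

A zero-coupon bond has a single cash flow at maturity, so its Macaulay duration equals its maturity: 5 years.
(Equivalently: 10 semi-annual periods ÷ 2 = 5 years.)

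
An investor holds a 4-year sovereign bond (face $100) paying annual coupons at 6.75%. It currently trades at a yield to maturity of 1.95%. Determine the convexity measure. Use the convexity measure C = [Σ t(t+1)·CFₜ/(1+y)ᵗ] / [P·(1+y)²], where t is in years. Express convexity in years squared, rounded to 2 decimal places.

17.12

With y = 0.0195:
  t   CF        PV=CF/(1+0.0195)^t    t·PV        t(t+1)·PV
  1         6.75         6.6209         6.6209          13.2418
  2         6.75         6.4943        12.9885          38.9655
  3         6.75         6.3700        19.1101          76.4405
  4       106.75        98.8141       395.2564       1,976.2822
  Σ                    118.2993       433.9760       2,104.9300
P = 118.2993.
Convexity = Σ t(t+1)·PV / [P·(1+y)²] = 2,104.9300 / (118.2993 × 1.039380) = 17.11910.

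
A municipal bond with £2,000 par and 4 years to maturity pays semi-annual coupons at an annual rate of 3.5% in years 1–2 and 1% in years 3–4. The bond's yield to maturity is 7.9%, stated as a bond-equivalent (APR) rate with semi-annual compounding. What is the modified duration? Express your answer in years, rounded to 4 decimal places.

Periodic yield y = 0.0395. First find Macaulay duration:
  t   CF        PV=CF/(1+0.0395)^t    t·PV
  1        35.00        33.6700        33.6700
  2        35.00        32.3906        64.7812
  3        35.00        31.1598        93.4794
  4        35.00        29.9758       119.9030
  5        10.00         8.2391        41.1953
  6        10.00         7.9260        47.5559
  7        10.00         7.6248        53.3736
  8     2,010.00     1,474.3483    11,794.7868
  Σ                  1,625.3344    12,248.7452
P = 1,625.3344; Macaulay duration = 12,248.7452 / 1,625.3344 = 7.53614 half-year periods = 3.76807 years.
Modified duration = D_Mac / (1 + y) = 3.76807 / 1.0395 = 3.62489 years.

3.6249 years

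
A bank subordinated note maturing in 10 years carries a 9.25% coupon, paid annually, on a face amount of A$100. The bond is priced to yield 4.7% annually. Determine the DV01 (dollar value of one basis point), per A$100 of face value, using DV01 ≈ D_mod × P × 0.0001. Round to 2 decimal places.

A$0.10

Periodic yield y = 0.047.
  t   CF        PV=CF/(1+0.047)^t    t·PV
  1         9.25         8.8348         8.8348
  2         9.25         8.4382        16.8763
  3         9.25         8.0594        24.1781
  4         9.25         7.6976        30.7904
  5         9.25         7.3520        36.7602
  6         9.25         7.0220        42.1321
  7         9.25         6.7068        46.9476
  8         9.25         6.4057        51.2458
  9         9.25         6.1182        55.0635
  10      109.25        69.0168       690.1677
  Σ                    135.6514     1,002.9965
P = 135.6514; D_Mac = 7.39393 yrs; D_mod = 7.06201 yrs.
DV01 ≈ 7.06201 × 135.6514 × 0.0001 = 0.095797.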